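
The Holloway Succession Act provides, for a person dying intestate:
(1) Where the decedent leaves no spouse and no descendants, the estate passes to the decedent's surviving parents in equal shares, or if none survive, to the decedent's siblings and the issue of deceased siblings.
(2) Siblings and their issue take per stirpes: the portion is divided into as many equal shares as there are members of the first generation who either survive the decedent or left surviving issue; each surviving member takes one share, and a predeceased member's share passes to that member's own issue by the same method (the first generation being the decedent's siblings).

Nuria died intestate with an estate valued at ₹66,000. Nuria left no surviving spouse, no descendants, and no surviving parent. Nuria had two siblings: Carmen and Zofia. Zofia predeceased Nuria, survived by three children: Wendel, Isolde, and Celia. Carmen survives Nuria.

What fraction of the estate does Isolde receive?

Isolde receives 1/6 of the estate.

The entire ₹66,000 passes to the siblings and their issue.
That amount (₹66,000) is divided into 2 shares of ₹33,000: Carmen takes ₹33,000; Zofia's ₹33,000 share passes to Zofia's issue.
Zofia's share (₹33,000) is divided into 3 shares of ₹11,000: Wendel, Isolde, and Celia each take ₹11,000.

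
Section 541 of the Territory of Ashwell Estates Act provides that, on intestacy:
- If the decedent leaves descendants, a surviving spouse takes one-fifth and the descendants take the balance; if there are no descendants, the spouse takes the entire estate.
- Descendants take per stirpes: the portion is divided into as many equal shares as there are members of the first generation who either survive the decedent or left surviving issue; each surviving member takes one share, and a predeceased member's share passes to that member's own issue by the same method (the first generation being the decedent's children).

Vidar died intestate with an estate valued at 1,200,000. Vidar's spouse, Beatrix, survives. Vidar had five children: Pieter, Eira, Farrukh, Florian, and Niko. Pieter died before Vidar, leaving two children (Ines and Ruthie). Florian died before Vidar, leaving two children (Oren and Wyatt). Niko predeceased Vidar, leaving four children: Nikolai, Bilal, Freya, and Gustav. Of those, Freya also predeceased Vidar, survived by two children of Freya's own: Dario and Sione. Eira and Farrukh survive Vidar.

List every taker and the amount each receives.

Beatrix: 240,000; Ines: 96,000; Ruthie: 96,000; Eira: 192,000; Farrukh: 192,000; Oren: 96,000; Wyatt: 96,000; Nikolai: 48,000; Bilal: 48,000; Dario: 24,000; Sione: 24,000; Gustav: 48,000

Beatrix takes one-fifth of 1,200,000 = 240,000. The remaining 960,000 passes to the descendants.
The descendants' portion (960,000) is divided into 5 shares of 192,000: Eira and Farrukh each take 192,000; Pieter's 192,000 share passes to Pieter's issue; Florian's 192,000 share passes to Florian's issue; Niko's 192,000 share passes to Niko's issue.
Pieter's share (192,000) is divided into 2 shares of 96,000: Ines and Ruthie each take 96,000.
Florian's share (192,000) is divided into 2 shares of 96,000: Oren and Wyatt each take 96,000.
Niko's share (192,000) is divided into 4 shares of 48,000: Nikolai, Bilal, and Gustav each take 48,000; Freya's 48,000 share passes to Freya's issue.
Freya's share (48,000) is divided into 2 shares of 24,000: Dario and Sione each take 24,000.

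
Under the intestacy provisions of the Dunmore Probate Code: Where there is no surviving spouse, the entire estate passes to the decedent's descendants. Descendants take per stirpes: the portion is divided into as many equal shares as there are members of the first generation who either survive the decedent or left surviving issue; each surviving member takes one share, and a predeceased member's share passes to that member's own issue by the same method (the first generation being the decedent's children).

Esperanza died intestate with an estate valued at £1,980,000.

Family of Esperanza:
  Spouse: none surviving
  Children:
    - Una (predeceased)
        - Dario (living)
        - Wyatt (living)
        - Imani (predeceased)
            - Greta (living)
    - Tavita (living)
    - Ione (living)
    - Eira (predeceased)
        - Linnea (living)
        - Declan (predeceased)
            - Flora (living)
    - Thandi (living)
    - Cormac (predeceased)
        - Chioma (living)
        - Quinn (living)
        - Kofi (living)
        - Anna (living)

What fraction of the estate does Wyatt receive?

The entire £1,980,000 passes to the descendants.
That amount (£1,980,000) is divided into 6 shares of £330,000: Tavita, Ione, and Thandi each take £330,000; Una's £330,000 share passes to Una's issue; Eira's £330,000 share passes to Eira's issue; Cormac's £330,000 share passes to Cormac's issue.
Una's share (£330,000) is divided into 3 shares of £110,000: Dario and Wyatt each take £110,000; Imani's £110,000 share passes to Imani's issue.
Imani's share (£110,000) passes entirely to Greta.
Eira's share (£330,000) is divided into 2 shares of £165,000: Linnea takes £165,000; Declan's £165,000 share passes to Declan's issue.
Declan's share (£165,000) passes entirely to Flora.
Cormac's share (£330,000) is divided into 4 shares of £82,500: Chioma, Quinn, Kofi, and Anna each take £82,500.

Wyatt receives 1/18 of the estate.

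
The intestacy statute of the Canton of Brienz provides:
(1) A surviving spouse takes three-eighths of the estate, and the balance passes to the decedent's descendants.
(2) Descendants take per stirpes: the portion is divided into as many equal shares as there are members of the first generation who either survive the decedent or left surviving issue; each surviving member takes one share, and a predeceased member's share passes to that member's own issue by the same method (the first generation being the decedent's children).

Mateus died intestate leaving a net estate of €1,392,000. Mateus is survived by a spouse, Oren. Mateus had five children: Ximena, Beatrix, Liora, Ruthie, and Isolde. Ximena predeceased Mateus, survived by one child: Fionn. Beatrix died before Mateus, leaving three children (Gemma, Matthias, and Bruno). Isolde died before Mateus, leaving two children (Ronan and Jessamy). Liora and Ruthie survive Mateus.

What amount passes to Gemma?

Oren takes three-eighths of €1,392,000 = €522,000. The remaining €870,000 passes to the descendants.
The descendants' portion (€870,000) is divided into 5 shares of €174,000: Liora and Ruthie each take €174,000; Ximena's €174,000 share passes to Ximena's issue; Beatrix's €174,000 share passes to Beatrix's issue; Isolde's €174,000 share passes to Isolde's issue.
Ximena's share (€174,000) passes entirely to Fionn.
Beatrix's share (€174,000) is divided into 3 shares of €58,000: Gemma, Matthias, and Bruno each take €58,000.
Isolde's share (€174,000) is divided into 2 shares of €87,000: Ronan and Jessamy each take €87,000.

Gemma receives €58,000.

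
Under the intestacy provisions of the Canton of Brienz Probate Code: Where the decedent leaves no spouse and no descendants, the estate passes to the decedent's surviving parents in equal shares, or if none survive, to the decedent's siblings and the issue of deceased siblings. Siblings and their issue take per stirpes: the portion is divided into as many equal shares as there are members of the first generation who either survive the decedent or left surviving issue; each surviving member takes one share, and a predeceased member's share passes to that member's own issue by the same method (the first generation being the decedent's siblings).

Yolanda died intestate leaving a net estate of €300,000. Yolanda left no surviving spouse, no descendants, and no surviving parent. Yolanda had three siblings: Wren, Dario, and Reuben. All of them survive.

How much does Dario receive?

Dario receives €100,000.

The entire €300,000 passes to the siblings and their issue.
That amount (€300,000) is divided into 3 shares of €100,000: Wren, Dario, and Reuben each take €100,000.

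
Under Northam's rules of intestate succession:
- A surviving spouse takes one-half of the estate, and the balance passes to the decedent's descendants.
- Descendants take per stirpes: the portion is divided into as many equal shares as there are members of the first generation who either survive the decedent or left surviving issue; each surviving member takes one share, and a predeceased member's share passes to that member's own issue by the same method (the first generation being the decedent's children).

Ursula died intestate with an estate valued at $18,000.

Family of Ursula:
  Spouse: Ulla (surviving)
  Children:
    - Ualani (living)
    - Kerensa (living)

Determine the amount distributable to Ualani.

Ualani receives $4,500.

Ulla takes one-half of $18,000 = $9,000. The remaining $9,000 passes to the descendants.
The descendants' portion ($9,000) is divided into 2 shares of $4,500: Ualani and Kerensa each take $4,500.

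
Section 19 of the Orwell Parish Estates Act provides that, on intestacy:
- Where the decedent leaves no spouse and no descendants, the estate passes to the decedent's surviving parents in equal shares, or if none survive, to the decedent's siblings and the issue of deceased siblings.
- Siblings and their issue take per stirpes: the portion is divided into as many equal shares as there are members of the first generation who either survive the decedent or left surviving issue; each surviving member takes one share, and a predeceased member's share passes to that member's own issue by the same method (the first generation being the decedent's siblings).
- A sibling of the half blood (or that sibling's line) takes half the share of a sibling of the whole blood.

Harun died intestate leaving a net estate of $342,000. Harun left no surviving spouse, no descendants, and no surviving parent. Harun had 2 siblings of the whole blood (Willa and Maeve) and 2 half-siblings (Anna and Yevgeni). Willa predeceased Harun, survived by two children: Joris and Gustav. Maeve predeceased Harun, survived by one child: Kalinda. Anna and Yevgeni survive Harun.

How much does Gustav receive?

Gustav receives $57,000.

The entire $342,000 passes to the siblings and their issue.
Counting each half-blood sibling's line as half a unit, there are 3 units in $342,000, so one unit is $114,000. Whole-blood lines (Willa and Maeve) take $114,000 each; half-blood lines (Anna and Yevgeni) take $57,000 each.
Willa's share ($114,000) is divided into 2 shares of $57,000: Joris and Gustav each take $57,000.
Maeve's share ($114,000) passes entirely to Kalinda.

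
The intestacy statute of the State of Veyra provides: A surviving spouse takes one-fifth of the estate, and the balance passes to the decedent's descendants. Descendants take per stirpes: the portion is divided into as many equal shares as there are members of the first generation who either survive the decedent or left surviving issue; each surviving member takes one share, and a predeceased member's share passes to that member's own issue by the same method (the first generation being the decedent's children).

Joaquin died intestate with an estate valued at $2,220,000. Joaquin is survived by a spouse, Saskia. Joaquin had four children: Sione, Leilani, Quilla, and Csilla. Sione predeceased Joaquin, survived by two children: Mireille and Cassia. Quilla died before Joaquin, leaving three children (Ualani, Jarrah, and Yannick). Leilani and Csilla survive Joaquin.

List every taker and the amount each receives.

Saskia takes one-fifth of $2,220,000 = $444,000. The remaining $1,776,000 passes to the descendants.
The descendants' portion ($1,776,000) is divided into 4 shares of $444,000: Leilani and Csilla each take $444,000; Sione's $444,000 share passes to Sione's issue; Quilla's $444,000 share passes to Quilla's issue.
Sione's share ($444,000) is divided into 2 shares of $222,000: Mireille and Cassia each take $222,000.
Quilla's share ($444,000) is divided into 3 shares of $148,000: Ualani, Jarrah, and Yannick each take $148,000.

Saskia: $444,000; Mireille: $222,000; Cassia: $222,000; Leilani: $444,000; Ualani: $148,000; Jarrah: $148,000; Yannick: $148,000; Csilla: $444,000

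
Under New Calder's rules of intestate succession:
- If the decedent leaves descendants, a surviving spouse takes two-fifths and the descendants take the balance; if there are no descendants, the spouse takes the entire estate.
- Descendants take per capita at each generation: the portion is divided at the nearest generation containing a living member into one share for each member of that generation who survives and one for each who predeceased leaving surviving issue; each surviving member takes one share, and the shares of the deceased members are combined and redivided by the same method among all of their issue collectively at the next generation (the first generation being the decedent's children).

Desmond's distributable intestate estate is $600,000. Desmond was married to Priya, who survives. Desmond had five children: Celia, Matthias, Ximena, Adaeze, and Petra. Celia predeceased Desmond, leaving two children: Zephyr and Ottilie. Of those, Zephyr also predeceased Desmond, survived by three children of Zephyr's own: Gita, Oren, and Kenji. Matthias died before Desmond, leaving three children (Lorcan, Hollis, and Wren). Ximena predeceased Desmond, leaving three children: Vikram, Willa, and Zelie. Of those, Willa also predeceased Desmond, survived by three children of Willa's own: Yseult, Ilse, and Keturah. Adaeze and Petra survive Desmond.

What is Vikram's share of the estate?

Priya takes two-fifths of $600,000 = $240,000. The remaining $360,000 passes to the descendants.
The descendants' portion ($360,000) is divided at the children's generation into 5 shares of $72,000. Adaeze and Petra each take $72,000. The 3 shares of the deceased (Celia, Matthias, and Ximena) are combined into a pool of $216,000.
That pool ($216,000) is divided at the grandchildren's generation into 8 shares of $27,000. Ottilie, Lorcan, Hollis, Wren, Vikram, and Zelie each take $27,000. The 2 shares of the deceased (Zephyr and Willa) are combined into a pool of $54,000.
That pool ($54,000) is divided at the great-grandchildren's generation equally among Gita, Oren, Kenji, Yseult, Ilse, and Keturah: $9,000 each.

Vikram receives $27,000.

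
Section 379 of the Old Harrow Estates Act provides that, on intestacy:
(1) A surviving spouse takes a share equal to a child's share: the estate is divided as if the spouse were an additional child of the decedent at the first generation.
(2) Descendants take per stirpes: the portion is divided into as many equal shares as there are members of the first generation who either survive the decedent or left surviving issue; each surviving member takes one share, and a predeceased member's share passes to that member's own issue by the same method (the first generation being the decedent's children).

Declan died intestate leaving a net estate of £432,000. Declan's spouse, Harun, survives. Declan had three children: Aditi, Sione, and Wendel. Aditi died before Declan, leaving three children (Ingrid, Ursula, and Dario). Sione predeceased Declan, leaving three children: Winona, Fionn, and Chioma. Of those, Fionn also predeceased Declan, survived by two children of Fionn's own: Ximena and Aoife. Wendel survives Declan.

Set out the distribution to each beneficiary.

The spouse counts as an additional share at the children's level, so there are 4 primary shares of £108,000. Harun takes one such share (£108,000).
The children's combined portion (£324,000) is divided into 3 shares of £108,000: Wendel takes £108,000; Aditi's £108,000 share passes to Aditi's issue; Sione's £108,000 share passes to Sione's issue.
Aditi's share (£108,000) is divided into 3 shares of £36,000: Ingrid, Ursula, and Dario each take £36,000.
Sione's share (£108,000) is divided into 3 shares of £36,000: Winona and Chioma each take £36,000; Fionn's £36,000 share passes to Fionn's issue.
Fionn's share (£36,000) is divided into 2 shares of £18,000: Ximena and Aoife each take £18,000.

Harun: £108,000; Ingrid: £36,000; Ursula: £36,000; Dario: £36,000; Winona: £36,000; Ximena: £18,000; Aoife: £18,000; Chioma: £36,000; Wendel: £108,000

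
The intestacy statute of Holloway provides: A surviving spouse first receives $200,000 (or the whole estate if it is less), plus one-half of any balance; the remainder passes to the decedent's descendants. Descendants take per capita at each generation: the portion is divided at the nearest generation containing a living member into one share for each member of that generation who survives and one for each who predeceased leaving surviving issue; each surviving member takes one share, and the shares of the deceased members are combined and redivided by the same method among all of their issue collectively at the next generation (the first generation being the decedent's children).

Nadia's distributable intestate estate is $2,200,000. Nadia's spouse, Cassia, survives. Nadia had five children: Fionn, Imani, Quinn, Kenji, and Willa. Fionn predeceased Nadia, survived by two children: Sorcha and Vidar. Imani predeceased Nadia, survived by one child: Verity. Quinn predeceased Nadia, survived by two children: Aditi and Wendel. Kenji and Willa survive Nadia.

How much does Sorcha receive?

Cassia first takes $200,000, leaving a balance of $2,000,000. Cassia then takes one-half of the balance ($1,000,000), for a total of $1,200,000. The remaining $1,000,000 passes to the descendants.
The descendants' portion ($1,000,000) is divided at the children's generation into 5 shares of $200,000. Kenji and Willa each take $200,000. The 3 shares of the deceased (Fionn, Imani, and Quinn) are combined into a pool of $600,000.
That pool ($600,000) is divided at the grandchildren's generation equally among Sorcha, Vidar, Verity, Aditi, and Wendel: $120,000 each.

Sorcha receives $120,000.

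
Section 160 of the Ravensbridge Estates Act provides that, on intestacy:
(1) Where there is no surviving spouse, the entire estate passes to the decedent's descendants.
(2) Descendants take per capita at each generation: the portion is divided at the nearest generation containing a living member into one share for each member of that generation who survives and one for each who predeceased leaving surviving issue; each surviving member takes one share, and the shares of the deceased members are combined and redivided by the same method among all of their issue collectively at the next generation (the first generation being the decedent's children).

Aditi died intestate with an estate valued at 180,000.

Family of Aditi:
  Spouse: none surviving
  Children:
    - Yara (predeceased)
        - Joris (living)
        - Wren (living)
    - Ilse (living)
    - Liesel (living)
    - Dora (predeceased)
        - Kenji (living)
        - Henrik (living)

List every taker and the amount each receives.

The entire 180,000 passes to the descendants.
That amount (180,000) is divided at the children's generation into 4 shares of 45,000. Ilse and Liesel each take 45,000. The 2 shares of the deceased (Yara and Dora) are combined into a pool of 90,000.
That pool (90,000) is divided at the grandchildren's generation equally among Joris, Wren, Kenji, and Henrik: 22,500 each.

Joris: 22,500; Wren: 22,500; Ilse: 45,000; Liesel: 45,000; Kenji: 22,500; Henrik: 22,500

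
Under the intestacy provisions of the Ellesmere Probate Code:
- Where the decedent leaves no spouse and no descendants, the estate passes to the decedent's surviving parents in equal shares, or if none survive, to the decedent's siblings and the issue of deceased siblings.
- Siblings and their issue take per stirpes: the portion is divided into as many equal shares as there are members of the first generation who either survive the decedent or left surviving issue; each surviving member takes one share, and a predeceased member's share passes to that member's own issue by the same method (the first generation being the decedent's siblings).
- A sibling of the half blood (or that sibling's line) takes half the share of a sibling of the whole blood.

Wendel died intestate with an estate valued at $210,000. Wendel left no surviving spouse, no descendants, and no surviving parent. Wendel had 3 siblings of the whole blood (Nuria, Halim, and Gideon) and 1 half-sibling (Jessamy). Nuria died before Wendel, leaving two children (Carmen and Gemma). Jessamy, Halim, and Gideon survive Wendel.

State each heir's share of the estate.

Carmen: $30,000; Gemma: $30,000; Jessamy: $30,000; Halim: $60,000; Gideon: $60,000

The entire $210,000 passes to the siblings and their issue.
Counting each half-blood sibling's line as half a unit, there are 7/2 units in $210,000, so one unit is $60,000. Whole-blood lines (Nuria, Halim, and Gideon) take $60,000 each; half-blood lines (Jessamy) take $30,000 each.
Nuria's share ($60,000) is divided into 2 shares of $30,000: Carmen and Gemma each take $30,000.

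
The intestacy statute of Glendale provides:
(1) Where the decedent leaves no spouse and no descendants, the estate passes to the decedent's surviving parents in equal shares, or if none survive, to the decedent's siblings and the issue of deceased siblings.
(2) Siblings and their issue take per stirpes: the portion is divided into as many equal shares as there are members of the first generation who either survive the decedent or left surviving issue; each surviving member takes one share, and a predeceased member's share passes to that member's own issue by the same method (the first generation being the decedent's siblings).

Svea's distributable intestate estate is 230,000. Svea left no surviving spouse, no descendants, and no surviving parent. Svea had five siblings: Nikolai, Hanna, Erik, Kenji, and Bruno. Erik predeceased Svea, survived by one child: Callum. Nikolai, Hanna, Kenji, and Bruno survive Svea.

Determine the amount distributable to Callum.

Callum receives 46,000.

The entire 230,000 passes to the siblings and their issue.
That amount (230,000) is divided into 5 shares of 46,000: Nikolai, Hanna, Kenji, and Bruno each take 46,000; Erik's 46,000 share passes to Erik's issue.
Erik's share (46,000) passes entirely to Callum.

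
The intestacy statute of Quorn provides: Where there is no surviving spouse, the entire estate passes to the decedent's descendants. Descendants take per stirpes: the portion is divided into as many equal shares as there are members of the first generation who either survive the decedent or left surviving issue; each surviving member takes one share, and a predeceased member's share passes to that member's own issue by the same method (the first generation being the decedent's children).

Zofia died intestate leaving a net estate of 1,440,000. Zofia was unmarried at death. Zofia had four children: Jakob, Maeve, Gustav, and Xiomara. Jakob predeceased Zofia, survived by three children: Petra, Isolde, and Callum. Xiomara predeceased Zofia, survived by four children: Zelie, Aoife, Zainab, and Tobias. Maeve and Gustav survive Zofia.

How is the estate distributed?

Petra: 120,000; Isolde: 120,000; Callum: 120,000; Maeve: 360,000; Gustav: 360,000; Zelie: 90,000; Aoife: 90,000; Zainab: 90,000; Tobias: 90,000

The entire 1,440,000 passes to the descendants.
That amount (1,440,000) is divided into 4 shares of 360,000: Maeve and Gustav each take 360,000; Jakob's 360,000 share passes to Jakob's issue; Xiomara's 360,000 share passes to Xiomara's issue.
Jakob's share (360,000) is divided into 3 shares of 120,000: Petra, Isolde, and Callum each take 120,000.
Xiomara's share (360,000) is divided into 4 shares of 90,000: Zelie, Aoife, Zainab, and Tobias each take 90,000.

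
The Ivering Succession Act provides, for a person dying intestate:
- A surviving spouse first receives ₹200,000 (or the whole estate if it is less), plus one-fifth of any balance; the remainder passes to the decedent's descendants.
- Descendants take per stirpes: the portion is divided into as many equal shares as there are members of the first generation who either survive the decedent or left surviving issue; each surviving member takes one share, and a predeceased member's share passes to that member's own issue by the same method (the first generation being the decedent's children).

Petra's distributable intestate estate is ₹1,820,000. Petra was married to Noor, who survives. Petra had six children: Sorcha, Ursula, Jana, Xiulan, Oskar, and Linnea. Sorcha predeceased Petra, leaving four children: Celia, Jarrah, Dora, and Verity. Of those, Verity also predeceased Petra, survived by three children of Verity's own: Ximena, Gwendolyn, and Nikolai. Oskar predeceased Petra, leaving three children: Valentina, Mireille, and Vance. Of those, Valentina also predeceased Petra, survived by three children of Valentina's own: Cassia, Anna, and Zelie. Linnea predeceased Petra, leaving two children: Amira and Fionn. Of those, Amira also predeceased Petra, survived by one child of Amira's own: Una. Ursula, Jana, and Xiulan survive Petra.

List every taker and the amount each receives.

Noor: ₹524,000; Celia: ₹54,000; Jarrah: ₹54,000; Dora: ₹54,000; Ximena: ₹18,000; Gwendolyn: ₹18,000; Nikolai: ₹18,000; Ursula: ₹216,000; Jana: ₹216,000; Xiulan: ₹216,000; Cassia: ₹24,000; Anna: ₹24,000; Zelie: ₹24,000; Mireille: ₹72,000; Vance: ₹72,000; Una: ₹108,000; Fionn: ₹108,000

Noor first takes ₹200,000, leaving a balance of ₹1,620,000. Noor then takes one-fifth of the balance (₹324,000), for a total of ₹524,000. The remaining ₹1,296,000 passes to the descendants.
The descendants' portion (₹1,296,000) is divided into 6 shares of ₹216,000: Ursula, Jana, and Xiulan each take ₹216,000; Sorcha's ₹216,000 share passes to Sorcha's issue; Oskar's ₹216,000 share passes to Oskar's issue; Linnea's ₹216,000 share passes to Linnea's issue.
Sorcha's share (₹216,000) is divided into 4 shares of ₹54,000: Celia, Jarrah, and Dora each take ₹54,000; Verity's ₹54,000 share passes to Verity's issue.
Verity's share (₹54,000) is divided into 3 shares of ₹18,000: Ximena, Gwendolyn, and Nikolai each take ₹18,000.
Oskar's share (₹216,000) is divided into 3 shares of ₹72,000: Mireille and Vance each take ₹72,000; Valentina's ₹72,000 share passes to Valentina's issue.
Valentina's share (₹72,000) is divided into 3 shares of ₹24,000: Cassia, Anna, and Zelie each take ₹24,000.
Linnea's share (₹216,000) is divided into 2 shares of ₹108,000: Fionn takes ₹108,000; Amira's ₹108,000 share passes to Amira's issue.
Amira's share (₹108,000) passes entirely to Una.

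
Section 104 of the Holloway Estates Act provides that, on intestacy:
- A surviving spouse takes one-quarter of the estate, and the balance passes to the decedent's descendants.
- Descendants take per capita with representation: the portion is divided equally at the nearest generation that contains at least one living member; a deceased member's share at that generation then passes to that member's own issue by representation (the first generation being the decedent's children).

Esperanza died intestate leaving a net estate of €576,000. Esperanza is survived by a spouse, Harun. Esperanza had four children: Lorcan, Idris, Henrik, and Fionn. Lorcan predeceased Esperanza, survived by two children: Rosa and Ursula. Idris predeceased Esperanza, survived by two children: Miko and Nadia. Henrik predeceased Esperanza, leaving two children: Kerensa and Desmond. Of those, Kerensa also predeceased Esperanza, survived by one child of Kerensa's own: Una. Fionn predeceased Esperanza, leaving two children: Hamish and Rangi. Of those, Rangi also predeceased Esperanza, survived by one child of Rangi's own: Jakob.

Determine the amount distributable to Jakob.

Harun takes one-quarter of €576,000 = €144,000. The remaining €432,000 passes to the descendants.
No child survives, so the initial division is made at the grandchildren's generation.
The descendants' portion (€432,000) is divided into 8 shares of €54,000: Rosa, Ursula, Miko, Nadia, Desmond, and Hamish each take €54,000; Kerensa's €54,000 share passes to Kerensa's issue; Rangi's €54,000 share passes to Rangi's issue.
Kerensa's share (€54,000) passes entirely to Una.
Rangi's share (€54,000) passes entirely to Jakob.

Jakob receives €54,000.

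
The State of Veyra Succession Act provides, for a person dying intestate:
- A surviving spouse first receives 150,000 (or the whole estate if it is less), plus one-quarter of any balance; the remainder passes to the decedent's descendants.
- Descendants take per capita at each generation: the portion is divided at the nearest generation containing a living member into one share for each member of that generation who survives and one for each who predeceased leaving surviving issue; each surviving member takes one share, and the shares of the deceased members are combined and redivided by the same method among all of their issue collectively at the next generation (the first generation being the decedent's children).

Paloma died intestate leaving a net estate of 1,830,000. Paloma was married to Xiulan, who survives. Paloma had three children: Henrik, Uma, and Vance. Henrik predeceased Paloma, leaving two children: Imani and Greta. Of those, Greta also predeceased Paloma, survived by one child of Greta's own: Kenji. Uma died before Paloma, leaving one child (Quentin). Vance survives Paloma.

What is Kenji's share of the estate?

Xiulan first takes 150,000, leaving a balance of 1,680,000. Xiulan then takes one-quarter of the balance (420,000), for a total of 570,000. The remaining 1,260,000 passes to the descendants.
The descendants' portion (1,260,000) is divided at the children's generation into 3 shares of 420,000. Vance takes 420,000. The 2 shares of the deceased (Henrik and Uma) are combined into a pool of 840,000.
That pool (840,000) is divided at the grandchildren's generation into 3 shares of 280,000. Imani and Quentin each take 280,000. The remaining share for the deceased Greta (280,000) is carried to the next generation.
That pool (280,000) passes entirely to Kenji, the sole taker at the great-grandchildren's generation.

Kenji receives 280,000.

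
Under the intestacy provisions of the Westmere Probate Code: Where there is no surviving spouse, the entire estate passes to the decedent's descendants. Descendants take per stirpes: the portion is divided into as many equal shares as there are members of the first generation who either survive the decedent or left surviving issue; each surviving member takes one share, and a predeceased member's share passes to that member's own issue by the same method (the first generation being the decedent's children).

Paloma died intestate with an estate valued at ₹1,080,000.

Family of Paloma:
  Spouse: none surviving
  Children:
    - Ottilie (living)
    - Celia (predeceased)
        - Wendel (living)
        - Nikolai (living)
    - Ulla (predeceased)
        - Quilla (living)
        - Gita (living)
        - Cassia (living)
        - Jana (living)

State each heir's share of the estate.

The entire ₹1,080,000 passes to the descendants.
That amount (₹1,080,000) is divided into 3 shares of ₹360,000: Ottilie takes ₹360,000; Celia's ₹360,000 share passes to Celia's issue; Ulla's ₹360,000 share passes to Ulla's issue.
Celia's share (₹360,000) is divided into 2 shares of ₹180,000: Wendel and Nikolai each take ₹180,000.
Ulla's share (₹360,000) is divided into 4 shares of ₹90,000: Quilla, Gita, Cassia, and Jana each take ₹90,000.

Ottilie: ₹360,000; Wendel: ₹180,000; Nikolai: ₹180,000; Quilla: ₹90,000; Gita: ₹90,000; Cassia: ₹90,000; Jana: ₹90,000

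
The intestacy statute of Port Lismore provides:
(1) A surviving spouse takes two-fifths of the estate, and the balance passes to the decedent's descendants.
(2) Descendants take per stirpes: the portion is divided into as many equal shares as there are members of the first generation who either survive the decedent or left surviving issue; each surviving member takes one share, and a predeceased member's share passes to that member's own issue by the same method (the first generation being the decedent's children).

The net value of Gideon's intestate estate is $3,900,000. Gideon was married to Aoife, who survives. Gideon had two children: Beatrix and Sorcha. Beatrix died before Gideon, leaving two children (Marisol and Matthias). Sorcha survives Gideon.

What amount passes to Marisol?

Marisol receives $585,000.

Aoife takes two-fifths of $3,900,000 = $1,560,000. The remaining $2,340,000 passes to the descendants.
The descendants' portion ($2,340,000) is divided into 2 shares of $1,170,000: Sorcha takes $1,170,000; Beatrix's $1,170,000 share passes to Beatrix's issue.
Beatrix's share ($1,170,000) is divided into 2 shares of $585,000: Marisol and Matthias each take $585,000.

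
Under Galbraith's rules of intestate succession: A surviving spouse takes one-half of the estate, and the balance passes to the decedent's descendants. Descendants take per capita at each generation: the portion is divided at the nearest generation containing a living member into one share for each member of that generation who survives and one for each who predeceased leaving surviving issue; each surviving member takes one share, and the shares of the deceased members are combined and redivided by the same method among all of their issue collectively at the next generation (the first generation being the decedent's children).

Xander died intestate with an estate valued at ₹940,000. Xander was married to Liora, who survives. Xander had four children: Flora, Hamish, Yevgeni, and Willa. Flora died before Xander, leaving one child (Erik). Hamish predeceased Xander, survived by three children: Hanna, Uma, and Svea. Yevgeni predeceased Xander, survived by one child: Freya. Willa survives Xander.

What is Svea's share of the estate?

Svea receives ₹70,500.

Liora takes one-half of ₹940,000 = ₹470,000. The remaining ₹470,000 passes to the descendants.
The descendants' portion (₹470,000) is divided at the children's generation into 4 shares of ₹117,500. Willa takes ₹117,500. The 3 shares of the deceased (Flora, Hamish, and Yevgeni) are combined into a pool of ₹352,500.
That pool (₹352,500) is divided at the grandchildren's generation equally among Erik, Hanna, Uma, Svea, and Freya: ₹70,500 each.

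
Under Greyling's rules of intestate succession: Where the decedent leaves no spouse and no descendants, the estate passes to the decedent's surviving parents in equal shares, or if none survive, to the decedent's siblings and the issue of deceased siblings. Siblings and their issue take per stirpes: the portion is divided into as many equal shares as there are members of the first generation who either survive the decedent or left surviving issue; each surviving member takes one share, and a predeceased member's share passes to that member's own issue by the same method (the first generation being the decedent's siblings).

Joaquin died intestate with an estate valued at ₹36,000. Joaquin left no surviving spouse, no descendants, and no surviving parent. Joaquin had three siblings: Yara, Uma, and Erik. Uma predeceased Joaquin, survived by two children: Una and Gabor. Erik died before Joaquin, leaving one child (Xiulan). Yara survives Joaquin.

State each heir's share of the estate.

The entire ₹36,000 passes to the siblings and their issue.
That amount (₹36,000) is divided into 3 shares of ₹12,000: Yara takes ₹12,000; Uma's ₹12,000 share passes to Uma's issue; Erik's ₹12,000 share passes to Erik's issue.
Uma's share (₹12,000) is divided into 2 shares of ₹6,000: Una and Gabor each take ₹6,000.
Erik's share (₹12,000) passes entirely to Xiulan.

Yara: ₹12,000; Una: ₹6,000; Gabor: ₹6,000; Xiulan: ₹12,000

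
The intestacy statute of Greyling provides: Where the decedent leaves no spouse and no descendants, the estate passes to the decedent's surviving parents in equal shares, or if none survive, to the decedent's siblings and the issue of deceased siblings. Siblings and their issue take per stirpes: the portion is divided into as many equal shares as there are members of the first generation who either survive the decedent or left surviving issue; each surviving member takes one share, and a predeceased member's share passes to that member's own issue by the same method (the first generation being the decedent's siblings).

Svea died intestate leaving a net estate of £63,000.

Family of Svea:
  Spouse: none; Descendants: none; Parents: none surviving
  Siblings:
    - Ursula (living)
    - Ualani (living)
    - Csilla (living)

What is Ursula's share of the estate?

The entire £63,000 passes to the siblings and their issue.
That amount (£63,000) is divided into 3 shares of £21,000: Ursula, Ualani, and Csilla each take £21,000.

Ursula receives £21,000.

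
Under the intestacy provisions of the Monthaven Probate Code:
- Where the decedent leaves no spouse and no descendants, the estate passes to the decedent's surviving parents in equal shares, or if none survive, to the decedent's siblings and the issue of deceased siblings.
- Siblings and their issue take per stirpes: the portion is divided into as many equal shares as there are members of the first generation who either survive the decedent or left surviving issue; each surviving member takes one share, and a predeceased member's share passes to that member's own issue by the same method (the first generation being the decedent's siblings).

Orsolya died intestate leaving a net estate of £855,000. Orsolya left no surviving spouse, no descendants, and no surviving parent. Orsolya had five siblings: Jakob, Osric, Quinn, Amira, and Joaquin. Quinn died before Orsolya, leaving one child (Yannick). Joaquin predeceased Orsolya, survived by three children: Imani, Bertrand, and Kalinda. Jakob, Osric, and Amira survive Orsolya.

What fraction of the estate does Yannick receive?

Yannick receives 1/5 of the estate.

The entire £855,000 passes to the siblings and their issue.
That amount (£855,000) is divided into 5 shares of £171,000: Jakob, Osric, and Amira each take £171,000; Quinn's £171,000 share passes to Quinn's issue; Joaquin's £171,000 share passes to Joaquin's issue.
Quinn's share (£171,000) passes entirely to Yannick.
Joaquin's share (£171,000) is divided into 3 shares of £57,000: Imani, Bertrand, and Kalinda each take £57,000.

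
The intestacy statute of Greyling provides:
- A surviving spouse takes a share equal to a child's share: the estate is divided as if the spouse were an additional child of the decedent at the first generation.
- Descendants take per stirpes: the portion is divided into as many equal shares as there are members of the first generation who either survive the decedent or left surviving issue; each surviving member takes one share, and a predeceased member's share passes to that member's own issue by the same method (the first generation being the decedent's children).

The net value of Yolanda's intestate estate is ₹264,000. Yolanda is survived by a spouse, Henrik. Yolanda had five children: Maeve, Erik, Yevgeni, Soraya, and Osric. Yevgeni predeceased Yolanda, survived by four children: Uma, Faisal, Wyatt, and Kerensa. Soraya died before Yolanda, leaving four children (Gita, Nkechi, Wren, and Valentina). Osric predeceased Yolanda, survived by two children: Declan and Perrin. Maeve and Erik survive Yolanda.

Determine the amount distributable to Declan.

The spouse counts as an additional share at the children's level, so there are 6 primary shares of ₹44,000. Henrik takes one such share (₹44,000).
The children's combined portion (₹220,000) is divided into 5 shares of ₹44,000: Maeve and Erik each take ₹44,000; Yevgeni's ₹44,000 share passes to Yevgeni's issue; Soraya's ₹44,000 share passes to Soraya's issue; Osric's ₹44,000 share passes to Osric's issue.
Yevgeni's share (₹44,000) is divided into 4 shares of ₹11,000: Uma, Faisal, Wyatt, and Kerensa each take ₹11,000.
Soraya's share (₹44,000) is divided into 4 shares of ₹11,000: Gita, Nkechi, Wren, and Valentina each take ₹11,000.
Osric's share (₹44,000) is divided into 2 shares of ₹22,000: Declan and Perrin each take ₹22,000.

Declan receives ₹22,000.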